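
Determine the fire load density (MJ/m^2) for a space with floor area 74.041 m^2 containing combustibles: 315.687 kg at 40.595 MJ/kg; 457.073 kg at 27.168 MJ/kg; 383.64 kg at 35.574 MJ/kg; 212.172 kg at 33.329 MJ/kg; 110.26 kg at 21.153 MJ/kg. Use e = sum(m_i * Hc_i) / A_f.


Total energy = 315.687*40.595 + 457.073*27.168 + 383.64*35.574 + 212.172*33.329 + 110.26*21.153
= 12815.31 + 12417.76 + 13647.61 + 7071.481 + 2332.330
= 48284.49 MJ
e = 48284.49 / 74.041 = 652.13 MJ/m^2

652.13 MJ/m^2


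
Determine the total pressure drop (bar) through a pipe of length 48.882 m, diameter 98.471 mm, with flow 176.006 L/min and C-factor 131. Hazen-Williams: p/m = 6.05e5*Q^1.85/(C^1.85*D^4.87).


Q^1.85 = 14263
C^1.85 = 8259.5
D^4.87 = 5.0981e+09
p/m = 0.00020494 bar/m
p_total = 0.00020494 * 48.882 = 0.010018 bar

0.010018 bar


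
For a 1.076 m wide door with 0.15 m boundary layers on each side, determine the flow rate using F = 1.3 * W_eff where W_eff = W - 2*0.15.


W_eff = 1.076 - 0.30 = 0.776 m
F = 1.3 * 0.776 = 1.0088 persons/s

1.0088 persons/s


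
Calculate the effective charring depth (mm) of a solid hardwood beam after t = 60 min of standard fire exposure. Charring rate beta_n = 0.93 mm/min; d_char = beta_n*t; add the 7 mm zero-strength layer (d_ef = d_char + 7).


d_char = 0.93 * 60 = 55.8 mm
d_ef = 55.8 + 1.0*7 = 62.8 mm

62.8 mm


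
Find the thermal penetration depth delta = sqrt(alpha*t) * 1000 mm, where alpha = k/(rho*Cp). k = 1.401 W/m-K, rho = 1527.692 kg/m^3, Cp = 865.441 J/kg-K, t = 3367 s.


alpha = 1.401 / (1527.692 * 865.441) = 1.0597e-06 m^2/s
alpha * t = 0.0035679
delta = sqrt(0.0035679) * 1000 = 59.732 mm

59.732 mm


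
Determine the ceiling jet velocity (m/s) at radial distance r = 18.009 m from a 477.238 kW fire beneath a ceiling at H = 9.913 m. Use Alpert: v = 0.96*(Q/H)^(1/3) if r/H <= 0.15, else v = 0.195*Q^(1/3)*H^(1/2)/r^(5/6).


r/H = 18.009 / 9.913 = 1.8167
r/H > 0.15, so v = 0.195*Q^(1/3)*H^(1/2)/r^(5/6)
Q^(1/3) = 7.8147
H^(1/2) = 3.1485
r^(5/6) = 11.123
v = 0.195 * 7.8147 * 3.1485 / 11.123 = 0.43133 m/s

0.43133 m/s


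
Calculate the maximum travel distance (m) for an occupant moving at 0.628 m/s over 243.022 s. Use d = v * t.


d = 0.628 * 243.022 = 152.62 m

152.62 m


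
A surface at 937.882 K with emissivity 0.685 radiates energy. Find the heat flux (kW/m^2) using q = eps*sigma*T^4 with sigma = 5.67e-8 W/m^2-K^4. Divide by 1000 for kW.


T^4 = 7.7374e+11
q = 0.685 * 5.67e-8 * 7.7374e+11 / 1000 = 30.052 kW/m^2

30.052 kW/m^2


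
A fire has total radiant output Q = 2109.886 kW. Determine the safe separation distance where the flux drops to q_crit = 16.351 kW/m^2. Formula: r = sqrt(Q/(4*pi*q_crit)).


4*pi*q_crit = 205.47
Q/(4*pi*q_crit) = 10.268
r = sqrt(10.268) = 3.2044 m

3.2044 m


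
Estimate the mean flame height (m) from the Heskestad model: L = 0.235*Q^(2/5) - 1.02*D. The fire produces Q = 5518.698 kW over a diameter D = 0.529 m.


Q^(2/5) = 31.386
0.235 * Q^(2/5) = 7.3757
1.02 * D = 0.53958
L = 6.8361 m

6.8361 m


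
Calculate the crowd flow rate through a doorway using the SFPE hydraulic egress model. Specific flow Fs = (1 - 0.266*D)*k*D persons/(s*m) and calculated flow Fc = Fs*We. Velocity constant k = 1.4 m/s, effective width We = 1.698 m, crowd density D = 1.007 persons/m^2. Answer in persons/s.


1 - 0.266*D = 1 - 0.266*1.007 = 0.73214
Fs = 0.73214 * 1.4 * 1.007 = 1.0322 persons/(s*m)
Fc = 1.0322 * 1.698 = 1.7526 persons/s

1.7526 persons/s


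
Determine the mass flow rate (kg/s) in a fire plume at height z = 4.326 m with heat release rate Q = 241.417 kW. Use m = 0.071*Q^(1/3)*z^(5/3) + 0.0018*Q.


Q^(1/3) = 6.2267
z^(5/3) = 11.485
First term = 0.071 * 6.2267 * 11.485 = 5.0776
Second term = 0.0018 * 241.417 = 0.43455
m = 5.5122 kg/s

5.5122 kg/s


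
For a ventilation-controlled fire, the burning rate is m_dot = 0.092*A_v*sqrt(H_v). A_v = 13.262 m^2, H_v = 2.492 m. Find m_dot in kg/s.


sqrt(H_v) = 1.5786
m_dot = 0.092 * 13.262 * 1.5786 = 1.9261 kg/s

1.9261 kg/s


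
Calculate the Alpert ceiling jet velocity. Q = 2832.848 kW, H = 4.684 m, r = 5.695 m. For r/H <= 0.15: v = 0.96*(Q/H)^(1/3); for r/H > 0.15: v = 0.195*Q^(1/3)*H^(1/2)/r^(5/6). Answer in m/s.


r/H = 5.695 / 4.684 = 1.2158
r/H > 0.15, so v = 0.195*Q^(1/3)*H^(1/2)/r^(5/6)
Q^(1/3) = 14.149
H^(1/2) = 2.1643
r^(5/6) = 4.2617
v = 0.195 * 14.149 * 2.1643 / 4.2617 = 1.4012 m/s

1.4012 m/s


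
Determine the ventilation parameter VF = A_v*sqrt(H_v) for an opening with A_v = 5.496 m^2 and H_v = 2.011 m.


sqrt(H_v) = 1.4181
VF = 5.496 * 1.4181 = 7.7939 m^(5/2)

7.7939 m^(5/2)


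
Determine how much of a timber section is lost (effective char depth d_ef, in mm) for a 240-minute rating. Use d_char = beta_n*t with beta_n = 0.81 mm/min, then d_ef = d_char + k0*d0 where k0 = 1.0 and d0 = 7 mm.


d_char = 0.81 * 240 = 194.4 mm
d_ef = 194.4 + 1.0*7 = 201.4 mm

201.4 mm


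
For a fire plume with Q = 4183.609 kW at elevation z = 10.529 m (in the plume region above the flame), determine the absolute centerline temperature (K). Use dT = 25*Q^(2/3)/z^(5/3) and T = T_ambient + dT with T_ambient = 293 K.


Q^(2/3) = 259.64
z^(5/3) = 50.580
dT = 25 * 259.64 / 50.580 = 128.33 K
T = 293 + 128.33 = 421.33 K

421.33 K


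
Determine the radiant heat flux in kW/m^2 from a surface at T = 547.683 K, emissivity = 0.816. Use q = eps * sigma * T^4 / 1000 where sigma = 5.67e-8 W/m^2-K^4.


T^4 = 8.9974e+10
q = 0.816 * 5.67e-8 * 8.9974e+10 / 1000 = 4.1628 kW/m^2

4.1628 kW/m^2


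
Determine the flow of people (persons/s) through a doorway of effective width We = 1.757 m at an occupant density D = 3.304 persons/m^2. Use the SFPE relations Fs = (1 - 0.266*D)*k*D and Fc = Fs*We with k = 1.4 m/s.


1 - 0.266*D = 1 - 0.266*3.304 = 0.12114
Fs = 0.12114 * 1.4 * 3.304 = 0.56033 persons/(s*m)
Fc = 0.56033 * 1.757 = 0.98449 persons/s

0.98449 persons/s


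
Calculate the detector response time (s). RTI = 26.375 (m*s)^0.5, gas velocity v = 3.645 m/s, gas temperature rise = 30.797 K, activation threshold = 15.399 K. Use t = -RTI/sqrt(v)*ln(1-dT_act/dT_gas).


dT_act/dT_gas = 0.50002
ln(1 - 0.50002) = -0.69318
t = -26.375 / sqrt(3.645) * -0.69318 = 9.5761 s

9.5761 s


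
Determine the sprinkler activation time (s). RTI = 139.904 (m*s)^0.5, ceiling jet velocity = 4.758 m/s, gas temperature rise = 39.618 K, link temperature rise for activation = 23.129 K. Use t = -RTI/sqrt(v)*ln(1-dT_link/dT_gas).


dT_link/dT_gas = 0.58380
ln(1 - 0.58380) = -0.87659
t = -139.904 / sqrt(4.758) * -0.87659 = 56.223 s

56.223 s


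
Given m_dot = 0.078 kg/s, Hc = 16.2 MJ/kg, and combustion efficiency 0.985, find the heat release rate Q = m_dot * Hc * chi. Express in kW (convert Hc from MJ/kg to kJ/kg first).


Hc = 16.2 MJ/kg = 16.2 * 1000 kJ/kg = 16200 kJ/kg
Q = 0.078 kg/s * 16200 kJ/kg * 0.985 = 1244.646 kW

1244.646 kW


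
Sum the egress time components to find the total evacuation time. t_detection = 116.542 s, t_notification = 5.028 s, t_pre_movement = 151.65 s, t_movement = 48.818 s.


Total = 116.542 + 5.028 + 151.65 + 48.818 = 322.038 s

322.038 s


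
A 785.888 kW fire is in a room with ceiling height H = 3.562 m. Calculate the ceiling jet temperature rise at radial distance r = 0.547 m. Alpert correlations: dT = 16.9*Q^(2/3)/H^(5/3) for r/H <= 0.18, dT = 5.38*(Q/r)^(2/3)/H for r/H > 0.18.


r/H = 0.547 / 3.562 = 0.15357
r/H <= 0.18, so dT = 16.9*Q^(2/3)/H^(5/3)
Q^(2/3) = 85.161
H^(5/3) = 8.3079
dT = 16.9 * 85.161 / 8.3079 = 173.24 K

173.24 K


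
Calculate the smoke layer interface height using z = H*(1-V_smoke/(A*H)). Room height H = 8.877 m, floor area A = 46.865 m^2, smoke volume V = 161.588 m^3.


V/(A*H) = 0.38841
1 - 0.38841 = 0.61159
z = 8.877 * 0.61159 = 5.4291 m

5.4291 m


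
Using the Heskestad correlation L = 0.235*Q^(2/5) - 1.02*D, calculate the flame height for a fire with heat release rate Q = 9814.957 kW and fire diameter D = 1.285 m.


Q^(2/5) = 39.514
0.235 * Q^(2/5) = 9.2859
1.02 * D = 1.3107
L = 7.9752 m

7.9752 m


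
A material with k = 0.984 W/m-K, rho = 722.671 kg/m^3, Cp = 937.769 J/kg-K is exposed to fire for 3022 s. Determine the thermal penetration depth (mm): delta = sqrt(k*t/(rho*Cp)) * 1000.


alpha = 0.984 / (722.671 * 937.769) = 1.4520e-06 m^2/s
alpha * t = 0.0043879
delta = sqrt(0.0043879) * 1000 = 66.241 mm

66.241 mm


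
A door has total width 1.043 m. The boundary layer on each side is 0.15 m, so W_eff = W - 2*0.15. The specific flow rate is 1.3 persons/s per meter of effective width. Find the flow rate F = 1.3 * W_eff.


W_eff = 1.043 - 0.30 = 0.743 m
F = 1.3 * 0.743 = 0.96590 persons/s

0.96590 persons/s


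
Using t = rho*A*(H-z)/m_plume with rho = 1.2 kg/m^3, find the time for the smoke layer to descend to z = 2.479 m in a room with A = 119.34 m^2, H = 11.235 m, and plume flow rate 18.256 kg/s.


H - z = 8.756 m
t = 1.2 * 119.34 * 8.756 / 18.256 = 68.686 s

68.686 s


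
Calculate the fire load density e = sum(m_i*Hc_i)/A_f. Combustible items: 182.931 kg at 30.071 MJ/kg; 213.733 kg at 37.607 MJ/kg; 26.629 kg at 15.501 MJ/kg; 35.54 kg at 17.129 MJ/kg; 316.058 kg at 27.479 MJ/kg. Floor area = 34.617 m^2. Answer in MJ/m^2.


Total energy = 182.931*30.071 + 213.733*37.607 + 26.629*15.501 + 35.54*17.129 + 316.058*27.479
= 5500.918 + 8037.857 + 412.7761 + 608.7647 + 8684.958
= 23245.27 MJ
e = 23245.27 / 34.617 = 671.50 MJ/m^2

671.50 MJ/m^2


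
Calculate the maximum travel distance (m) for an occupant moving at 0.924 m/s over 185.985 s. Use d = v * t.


d = 0.924 * 185.985 = 171.85 m

171.85 m


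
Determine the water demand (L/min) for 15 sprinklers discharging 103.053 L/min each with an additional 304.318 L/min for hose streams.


Sprinkler demand = 15 * 103.053 = 1545.795 L/min
Total = 1545.795 + 304.318 = 1850.113 L/min

1850.113 L/min


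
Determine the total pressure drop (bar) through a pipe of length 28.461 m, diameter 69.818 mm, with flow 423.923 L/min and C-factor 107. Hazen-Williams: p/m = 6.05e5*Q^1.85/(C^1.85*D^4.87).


Q^1.85 = 72524
C^1.85 = 5680.2
D^4.87 = 9.5526e+08
p/m = 0.0080864 bar/m
p_total = 0.0080864 * 28.461 = 0.23015 bar

0.23015 bar


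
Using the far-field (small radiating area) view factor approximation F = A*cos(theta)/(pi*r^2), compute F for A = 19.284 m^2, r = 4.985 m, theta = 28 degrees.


cos(28 deg) = 0.88295
pi*r^2 = 78.069
F = 19.284 * 0.88295 / 78.069 = 0.21810

0.21810


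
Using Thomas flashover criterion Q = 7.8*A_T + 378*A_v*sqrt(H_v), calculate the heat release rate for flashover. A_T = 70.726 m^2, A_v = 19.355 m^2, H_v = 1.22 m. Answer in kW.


7.8*A_T = 551.66
sqrt(H_v) = 1.1045
378*A_v*sqrt(H_v) = 8081.0
Q = 551.66 + 8081.0 = 8632.7 kW

8632.7 kW


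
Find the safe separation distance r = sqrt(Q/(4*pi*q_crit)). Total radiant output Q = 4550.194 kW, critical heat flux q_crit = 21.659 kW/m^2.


4*pi*q_crit = 272.18
Q/(4*pi*q_crit) = 16.718
r = sqrt(16.718) = 4.0888 m

4.0888 m


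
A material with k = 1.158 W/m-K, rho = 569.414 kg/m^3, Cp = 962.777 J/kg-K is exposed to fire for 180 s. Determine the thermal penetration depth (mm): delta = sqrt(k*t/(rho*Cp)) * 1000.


alpha = 1.158 / (569.414 * 962.777) = 2.1123e-06 m^2/s
alpha * t = 0.00038021
delta = sqrt(0.00038021) * 1000 = 19.499 mm

19.499 mm


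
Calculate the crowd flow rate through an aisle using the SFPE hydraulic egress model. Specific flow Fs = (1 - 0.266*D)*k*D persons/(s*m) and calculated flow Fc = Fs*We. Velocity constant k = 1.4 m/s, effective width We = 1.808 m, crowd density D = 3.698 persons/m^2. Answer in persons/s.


1 - 0.266*D = 1 - 0.266*3.698 = 0.016332
Fs = 0.016332 * 1.4 * 3.698 = 0.084554 persons/(s*m)
Fc = 0.084554 * 1.808 = 0.15287 persons/s

0.15287 persons/s


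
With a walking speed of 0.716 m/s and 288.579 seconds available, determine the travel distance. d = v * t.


d = 0.716 * 288.579 = 206.62 m

206.62 m


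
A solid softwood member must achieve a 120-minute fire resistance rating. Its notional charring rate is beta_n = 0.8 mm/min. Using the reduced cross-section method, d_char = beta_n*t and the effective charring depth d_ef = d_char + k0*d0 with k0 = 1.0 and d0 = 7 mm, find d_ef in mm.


d_char = 0.8 * 120 = 96 mm
d_ef = 96 + 1.0*7 = 103 mm

103 mm


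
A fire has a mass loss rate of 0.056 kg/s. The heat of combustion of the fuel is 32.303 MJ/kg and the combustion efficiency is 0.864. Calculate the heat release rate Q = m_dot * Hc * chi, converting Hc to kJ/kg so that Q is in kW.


Hc = 32.303 MJ/kg = 32.303 * 1000 kJ/kg = 32303 kJ/kg
Q = 0.056 kg/s * 32303 kJ/kg * 0.864 = 1562.9 kW

1562.9 kW


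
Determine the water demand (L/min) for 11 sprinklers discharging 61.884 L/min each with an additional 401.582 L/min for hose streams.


Sprinkler demand = 11 * 61.884 = 680.724 L/min
Total = 680.724 + 401.582 = 1082.306 L/min

1082.306 L/min


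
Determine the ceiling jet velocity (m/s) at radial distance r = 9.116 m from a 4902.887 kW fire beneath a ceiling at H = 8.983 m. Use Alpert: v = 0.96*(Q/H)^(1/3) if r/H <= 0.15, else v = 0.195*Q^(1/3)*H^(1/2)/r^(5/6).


r/H = 9.116 / 8.983 = 1.0148
r/H > 0.15, so v = 0.195*Q^(1/3)*H^(1/2)/r^(5/6)
Q^(1/3) = 16.988
H^(1/2) = 2.9972
r^(5/6) = 6.3072
v = 0.195 * 16.988 * 2.9972 / 6.3072 = 1.5742 m/s

1.5742 m/s


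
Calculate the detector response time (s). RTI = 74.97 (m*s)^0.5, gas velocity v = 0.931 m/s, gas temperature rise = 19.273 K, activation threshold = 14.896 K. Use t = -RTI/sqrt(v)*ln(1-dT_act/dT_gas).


dT_act/dT_gas = 0.77289
ln(1 - 0.77289) = -1.4823
t = -74.97 / sqrt(0.931) * -1.4823 = 115.18 s

115.18 s


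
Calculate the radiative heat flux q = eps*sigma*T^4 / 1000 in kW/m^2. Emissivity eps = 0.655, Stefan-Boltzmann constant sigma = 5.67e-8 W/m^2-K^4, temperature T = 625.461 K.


T^4 = 1.5304e+11
q = 0.655 * 5.67e-8 * 1.5304e+11 / 1000 = 5.6836 kW/m^2

5.6836 kW/m^2


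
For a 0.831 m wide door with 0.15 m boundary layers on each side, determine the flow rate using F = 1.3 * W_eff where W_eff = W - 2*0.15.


W_eff = 0.831 - 0.30 = 0.531 m
F = 1.3 * 0.531 = 0.69030 persons/s

0.69030 persons/s


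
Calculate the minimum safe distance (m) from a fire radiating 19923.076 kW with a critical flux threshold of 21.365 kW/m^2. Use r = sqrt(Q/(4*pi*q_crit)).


4*pi*q_crit = 268.48
Q/(4*pi*q_crit) = 74.207
r = sqrt(74.207) = 8.6143 m

8.6143 m


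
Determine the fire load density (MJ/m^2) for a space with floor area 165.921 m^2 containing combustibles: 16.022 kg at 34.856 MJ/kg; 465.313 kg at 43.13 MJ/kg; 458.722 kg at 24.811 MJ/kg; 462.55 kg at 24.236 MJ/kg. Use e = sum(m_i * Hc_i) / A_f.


Total energy = 16.022*34.856 + 465.313*43.13 + 458.722*24.811 + 462.55*24.236
= 558.4628 + 20068.95 + 11381.35 + 11210.36
= 43219.13 MJ
e = 43219.13 / 165.921 = 260.48 MJ/m^2

260.48 MJ/m^2


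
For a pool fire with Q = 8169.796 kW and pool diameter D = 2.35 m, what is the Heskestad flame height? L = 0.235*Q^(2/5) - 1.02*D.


Q^(2/5) = 36.718
0.235 * Q^(2/5) = 8.6288
1.02 * D = 2.397
L = 6.2318 m

6.2318 m


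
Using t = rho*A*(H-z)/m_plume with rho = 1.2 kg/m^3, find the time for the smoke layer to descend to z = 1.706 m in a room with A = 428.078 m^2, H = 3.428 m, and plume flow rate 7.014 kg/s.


H - z = 1.722 m
t = 1.2 * 428.078 * 1.722 / 7.014 = 126.12 s

126.12 s


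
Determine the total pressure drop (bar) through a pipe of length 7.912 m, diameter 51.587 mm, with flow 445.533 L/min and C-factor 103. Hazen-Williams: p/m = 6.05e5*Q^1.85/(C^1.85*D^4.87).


Q^1.85 = 79511
C^1.85 = 5293.6
D^4.87 = 2.1881e+08
p/m = 0.041530 bar/m
p_total = 0.041530 * 7.912 = 0.32859 bar

0.32859 bar


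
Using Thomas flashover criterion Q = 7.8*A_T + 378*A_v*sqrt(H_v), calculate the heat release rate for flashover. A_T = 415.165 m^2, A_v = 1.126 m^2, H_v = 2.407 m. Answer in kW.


7.8*A_T = 3238.287
sqrt(H_v) = 1.5515
378*A_v*sqrt(H_v) = 660.34
Q = 3238.287 + 660.34 = 3898.6 kW

3898.6 kW


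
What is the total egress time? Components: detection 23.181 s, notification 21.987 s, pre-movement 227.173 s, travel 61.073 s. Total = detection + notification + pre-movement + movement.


Total = 23.181 + 21.987 + 227.173 + 61.073 = 333.414 s

333.414 s


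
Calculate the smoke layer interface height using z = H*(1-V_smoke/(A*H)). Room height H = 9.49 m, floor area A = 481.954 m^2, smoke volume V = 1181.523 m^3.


V/(A*H) = 0.25833
1 - 0.25833 = 0.74167
z = 9.49 * 0.74167 = 7.0385 m

7.0385 m


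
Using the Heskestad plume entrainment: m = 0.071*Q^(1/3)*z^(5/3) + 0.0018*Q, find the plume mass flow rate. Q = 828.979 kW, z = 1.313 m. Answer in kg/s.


Q^(1/3) = 9.3939
z^(5/3) = 1.5744
First term = 0.071 * 9.3939 * 1.5744 = 1.0501
Second term = 0.0018 * 828.979 = 1.4922
m = 2.5422 kg/s

2.5422 kg/s


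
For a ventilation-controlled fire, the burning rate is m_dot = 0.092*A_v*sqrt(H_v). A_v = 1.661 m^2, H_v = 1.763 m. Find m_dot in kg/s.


sqrt(H_v) = 1.3278
m_dot = 0.092 * 1.661 * 1.3278 = 0.20290 kg/s

0.20290 kg/s


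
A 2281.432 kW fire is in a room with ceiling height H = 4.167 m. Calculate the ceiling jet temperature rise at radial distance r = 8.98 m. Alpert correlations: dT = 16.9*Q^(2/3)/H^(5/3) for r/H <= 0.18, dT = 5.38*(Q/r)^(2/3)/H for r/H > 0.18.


r/H = 8.98 / 4.167 = 2.1550
r/H > 0.18, so dT = 5.38*(Q/r)^(2/3)/H
Q/r = 254.06
(Q/r)^(2/3) = 40.113
dT = 5.38 * 40.113 / 4.167 = 51.790 K

51.790 K


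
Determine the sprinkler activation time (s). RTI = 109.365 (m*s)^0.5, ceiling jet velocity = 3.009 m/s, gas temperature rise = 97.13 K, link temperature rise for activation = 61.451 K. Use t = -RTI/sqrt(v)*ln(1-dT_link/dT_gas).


dT_link/dT_gas = 0.63267
ln(1 - 0.63267) = -1.0015
t = -109.365 / sqrt(3.009) * -1.0015 = 63.141 s

63.141 s


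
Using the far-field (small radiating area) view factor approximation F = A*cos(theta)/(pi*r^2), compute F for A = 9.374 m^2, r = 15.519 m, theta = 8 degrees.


cos(8 deg) = 0.99027
pi*r^2 = 756.62
F = 9.374 * 0.99027 / 756.62 = 0.012269

0.012269


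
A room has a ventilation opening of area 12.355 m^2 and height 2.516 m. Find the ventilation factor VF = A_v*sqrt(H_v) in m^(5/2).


sqrt(H_v) = 1.5862
VF = 12.355 * 1.5862 = 19.597 m^(5/2)

19.597 m^(5/2)


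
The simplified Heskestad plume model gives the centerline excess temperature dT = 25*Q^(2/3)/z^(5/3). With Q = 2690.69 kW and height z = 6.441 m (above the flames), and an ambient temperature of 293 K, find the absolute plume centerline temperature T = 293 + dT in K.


Q^(2/3) = 193.45
z^(5/3) = 22.297
dT = 25 * 193.45 / 22.297 = 216.90 K
T = 293 + 216.90 = 509.90 K

509.90 K


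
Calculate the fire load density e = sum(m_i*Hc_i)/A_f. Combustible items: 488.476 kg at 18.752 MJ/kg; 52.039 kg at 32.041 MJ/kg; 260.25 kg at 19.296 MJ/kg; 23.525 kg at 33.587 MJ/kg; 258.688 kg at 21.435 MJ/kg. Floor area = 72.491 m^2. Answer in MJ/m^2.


Total energy = 488.476*18.752 + 52.039*32.041 + 260.25*19.296 + 23.525*33.587 + 258.688*21.435
= 9159.902 + 1667.382 + 5021.784 + 790.1342 + 5544.977
= 22184.18 MJ
e = 22184.18 / 72.491 = 306.03 MJ/m^2

306.03 MJ/m^2


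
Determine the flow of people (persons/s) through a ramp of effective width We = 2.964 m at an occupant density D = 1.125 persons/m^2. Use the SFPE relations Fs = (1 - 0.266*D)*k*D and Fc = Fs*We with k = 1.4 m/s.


1 - 0.266*D = 1 - 0.266*1.125 = 0.70075
Fs = 0.70075 * 1.4 * 1.125 = 1.1037 persons/(s*m)
Fc = 1.1037 * 2.964 = 3.2713 persons/s

3.2713 persons/s


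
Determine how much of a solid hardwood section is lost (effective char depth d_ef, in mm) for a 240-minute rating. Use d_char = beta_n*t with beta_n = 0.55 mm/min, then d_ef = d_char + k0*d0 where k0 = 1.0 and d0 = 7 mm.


d_char = 0.55 * 240 = 132 mm
d_ef = 132 + 1.0*7 = 139 mm

139 mm


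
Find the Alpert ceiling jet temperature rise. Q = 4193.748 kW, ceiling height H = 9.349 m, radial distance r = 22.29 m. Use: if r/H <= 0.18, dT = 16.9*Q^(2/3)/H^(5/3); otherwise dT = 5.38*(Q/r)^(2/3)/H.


r/H = 22.29 / 9.349 = 2.3842
r/H > 0.18, so dT = 5.38*(Q/r)^(2/3)/H
Q/r = 188.14
(Q/r)^(2/3) = 32.834
dT = 5.38 * 32.834 / 9.349 = 18.895 K

18.895 K


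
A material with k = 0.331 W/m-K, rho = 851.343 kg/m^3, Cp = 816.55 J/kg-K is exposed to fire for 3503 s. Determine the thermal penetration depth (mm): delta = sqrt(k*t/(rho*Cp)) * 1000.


alpha = 0.331 / (851.343 * 816.55) = 4.7615e-07 m^2/s
alpha * t = 0.0016679
delta = sqrt(0.0016679) * 1000 = 40.840 mm

40.840 mm


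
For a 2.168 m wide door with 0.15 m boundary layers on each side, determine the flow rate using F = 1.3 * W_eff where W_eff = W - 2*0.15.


W_eff = 2.168 - 0.30 = 1.868 m
F = 1.3 * 1.868 = 2.4284 persons/s

2.4284 persons/s


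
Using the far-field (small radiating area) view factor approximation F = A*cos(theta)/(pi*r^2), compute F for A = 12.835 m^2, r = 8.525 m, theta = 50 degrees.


cos(50 deg) = 0.64279
pi*r^2 = 228.32
F = 12.835 * 0.64279 / 228.32 = 0.036135

0.036135


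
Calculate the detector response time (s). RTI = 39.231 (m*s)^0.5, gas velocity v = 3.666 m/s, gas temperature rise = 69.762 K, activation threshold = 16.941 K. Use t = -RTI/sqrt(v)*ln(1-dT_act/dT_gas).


dT_act/dT_gas = 0.24284
ln(1 - 0.24284) = -0.27818
t = -39.231 / sqrt(3.666) * -0.27818 = 5.6998 s

5.6998 s


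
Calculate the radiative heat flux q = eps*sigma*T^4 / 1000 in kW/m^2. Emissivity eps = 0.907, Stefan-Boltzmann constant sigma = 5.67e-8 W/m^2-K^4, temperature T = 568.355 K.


T^4 = 1.0435e+11
q = 0.907 * 5.67e-8 * 1.0435e+11 / 1000 = 5.3662 kW/m^2

5.3662 kW/m^2


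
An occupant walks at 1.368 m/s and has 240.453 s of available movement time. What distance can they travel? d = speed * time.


d = 1.368 * 240.453 = 328.94 m

328.94 m


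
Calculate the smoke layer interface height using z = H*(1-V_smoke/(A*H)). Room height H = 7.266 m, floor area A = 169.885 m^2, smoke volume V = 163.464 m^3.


V/(A*H) = 0.13243
1 - 0.13243 = 0.86757
z = 7.266 * 0.86757 = 6.3038 m

6.3038 m


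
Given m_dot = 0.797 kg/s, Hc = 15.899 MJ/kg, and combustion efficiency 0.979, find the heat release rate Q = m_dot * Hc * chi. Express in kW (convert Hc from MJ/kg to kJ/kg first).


Hc = 15.899 MJ/kg = 15.899 * 1000 kJ/kg = 15899 kJ/kg
Q = 0.797 kg/s * 15899 kJ/kg * 0.979 = 12405 kW

12405 kW


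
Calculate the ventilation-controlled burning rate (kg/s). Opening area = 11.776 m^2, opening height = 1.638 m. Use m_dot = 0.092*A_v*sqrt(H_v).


sqrt(H_v) = 1.2798
m_dot = 0.092 * 11.776 * 1.2798 = 1.3866 kg/s

1.3866 kg/s


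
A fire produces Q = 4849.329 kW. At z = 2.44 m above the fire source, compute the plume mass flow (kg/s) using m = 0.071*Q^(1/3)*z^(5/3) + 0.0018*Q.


Q^(1/3) = 16.926
z^(5/3) = 4.4223
First term = 0.071 * 16.926 * 4.4223 = 5.3146
Second term = 0.0018 * 4849.329 = 8.7288
m = 14.043 kg/s

14.043 kg/s


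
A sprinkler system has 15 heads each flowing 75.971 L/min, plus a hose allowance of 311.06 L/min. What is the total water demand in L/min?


Sprinkler demand = 15 * 75.971 = 1139.565 L/min
Total = 1139.565 + 311.06 = 1450.625 L/min

1450.625 L/min


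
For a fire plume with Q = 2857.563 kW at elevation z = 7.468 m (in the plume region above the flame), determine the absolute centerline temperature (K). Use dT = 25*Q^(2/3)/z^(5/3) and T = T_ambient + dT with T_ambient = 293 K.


Q^(2/3) = 201.37
z^(5/3) = 28.533
dT = 25 * 201.37 / 28.533 = 176.44 K
T = 293 + 176.44 = 469.44 K

469.44 K


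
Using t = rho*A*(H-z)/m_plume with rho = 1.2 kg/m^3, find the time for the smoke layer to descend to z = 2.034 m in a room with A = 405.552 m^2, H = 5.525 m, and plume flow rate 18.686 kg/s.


H - z = 3.491 m
t = 1.2 * 405.552 * 3.491 / 18.686 = 90.920 s

90.920 s


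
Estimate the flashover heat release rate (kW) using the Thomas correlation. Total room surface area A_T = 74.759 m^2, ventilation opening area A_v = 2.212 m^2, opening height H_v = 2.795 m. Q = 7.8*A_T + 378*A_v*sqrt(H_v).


7.8*A_T = 583.12
sqrt(H_v) = 1.6718
378*A_v*sqrt(H_v) = 1397.9
Q = 583.12 + 1397.9 = 1981.0 kW

1981.0 kW


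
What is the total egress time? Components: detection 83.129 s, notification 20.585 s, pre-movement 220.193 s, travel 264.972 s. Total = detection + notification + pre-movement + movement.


Total = 83.129 + 20.585 + 220.193 + 264.972 = 588.879 s

588.879 s


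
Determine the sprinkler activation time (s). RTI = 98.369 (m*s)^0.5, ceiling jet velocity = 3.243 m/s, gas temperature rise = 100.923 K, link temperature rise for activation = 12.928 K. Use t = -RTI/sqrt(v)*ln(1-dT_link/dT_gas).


dT_link/dT_gas = 0.12810
ln(1 - 0.12810) = -0.13708
t = -98.369 / sqrt(3.243) * -0.13708 = 7.4878 s

7.4878 s


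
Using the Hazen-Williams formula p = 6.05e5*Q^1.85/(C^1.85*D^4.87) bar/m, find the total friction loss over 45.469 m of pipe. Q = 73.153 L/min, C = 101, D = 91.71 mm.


Q^1.85 = 2810.8
C^1.85 = 5105.0
D^4.87 = 3.6055e+09
p/m = 9.2389e-05 bar/m
p_total = 9.2389e-05 * 45.469 = 0.0042008 bar

0.0042008 bar


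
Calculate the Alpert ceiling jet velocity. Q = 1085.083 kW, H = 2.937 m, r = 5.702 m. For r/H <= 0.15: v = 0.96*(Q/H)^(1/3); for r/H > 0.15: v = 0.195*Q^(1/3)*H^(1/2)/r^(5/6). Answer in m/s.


r/H = 5.702 / 2.937 = 1.9414
r/H > 0.15, so v = 0.195*Q^(1/3)*H^(1/2)/r^(5/6)
Q^(1/3) = 10.276
H^(1/2) = 1.7138
r^(5/6) = 4.2660
v = 0.195 * 10.276 * 1.7138 / 4.2660 = 0.80498 m/s

0.80498 m/s


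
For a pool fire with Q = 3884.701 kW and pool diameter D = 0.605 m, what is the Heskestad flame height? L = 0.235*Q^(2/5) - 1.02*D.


Q^(2/5) = 27.274
0.235 * Q^(2/5) = 6.4093
1.02 * D = 0.61710
L = 5.7922 m

5.7922 m


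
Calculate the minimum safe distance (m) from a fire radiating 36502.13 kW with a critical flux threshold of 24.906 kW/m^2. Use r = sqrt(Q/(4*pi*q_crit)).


4*pi*q_crit = 312.98
Q/(4*pi*q_crit) = 116.63
r = sqrt(116.63) = 10.799 m

10.799 m


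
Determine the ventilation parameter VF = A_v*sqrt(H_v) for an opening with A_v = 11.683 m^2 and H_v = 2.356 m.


sqrt(H_v) = 1.5349
VF = 11.683 * 1.5349 = 17.933 m^(5/2)

17.933 m^(5/2)


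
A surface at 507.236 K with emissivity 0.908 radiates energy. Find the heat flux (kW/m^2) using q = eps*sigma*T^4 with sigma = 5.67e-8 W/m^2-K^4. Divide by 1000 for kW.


T^4 = 6.6197e+10
q = 0.908 * 5.67e-8 * 6.6197e+10 / 1000 = 3.4081 kW/m^2

3.4081 kW/m^2


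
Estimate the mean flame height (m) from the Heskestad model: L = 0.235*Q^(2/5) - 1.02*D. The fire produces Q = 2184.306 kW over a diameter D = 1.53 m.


Q^(2/5) = 21.663
0.235 * Q^(2/5) = 5.0909
1.02 * D = 1.5606
L = 3.5303 m

3.5303 m


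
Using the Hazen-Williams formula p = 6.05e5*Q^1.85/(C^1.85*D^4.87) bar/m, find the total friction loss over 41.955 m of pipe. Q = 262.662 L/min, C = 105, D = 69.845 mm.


Q^1.85 = 29915
C^1.85 = 5485.3
D^4.87 = 9.5706e+08
p/m = 0.0034475 bar/m
p_total = 0.0034475 * 41.955 = 0.14464 bar

0.14464 bar


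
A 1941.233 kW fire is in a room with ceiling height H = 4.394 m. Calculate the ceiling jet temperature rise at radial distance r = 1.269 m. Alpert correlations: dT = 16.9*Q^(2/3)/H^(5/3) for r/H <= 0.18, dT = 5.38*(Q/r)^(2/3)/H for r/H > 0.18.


r/H = 1.269 / 4.394 = 0.28880
r/H > 0.18, so dT = 5.38*(Q/r)^(2/3)/H
Q/r = 1529.7
(Q/r)^(2/3) = 132.76
dT = 5.38 * 132.76 / 4.394 = 162.55 K

162.55 K


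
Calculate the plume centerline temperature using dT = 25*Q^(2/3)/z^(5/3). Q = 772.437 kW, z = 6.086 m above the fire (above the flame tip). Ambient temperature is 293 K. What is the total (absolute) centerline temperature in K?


Q^(2/3) = 84.186
z^(5/3) = 20.287
dT = 25 * 84.186 / 20.287 = 103.74 K
T = 293 + 103.74 = 396.74 K

396.74 K


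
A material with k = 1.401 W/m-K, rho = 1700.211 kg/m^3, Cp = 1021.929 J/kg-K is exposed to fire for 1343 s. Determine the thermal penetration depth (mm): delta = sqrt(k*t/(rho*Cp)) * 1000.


alpha = 1.401 / (1700.211 * 1021.929) = 8.0633e-07 m^2/s
alpha * t = 0.0010829
delta = sqrt(0.0010829) * 1000 = 32.908 mm

32.908 mm


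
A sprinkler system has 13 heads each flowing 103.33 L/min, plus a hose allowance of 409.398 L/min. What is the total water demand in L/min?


Sprinkler demand = 13 * 103.33 = 1343.29 L/min
Total = 1343.29 + 409.398 = 1752.688 L/min

1752.688 L/min


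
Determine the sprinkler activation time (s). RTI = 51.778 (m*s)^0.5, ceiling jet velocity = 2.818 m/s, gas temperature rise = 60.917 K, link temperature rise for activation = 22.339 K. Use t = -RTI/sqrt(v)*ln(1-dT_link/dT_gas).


dT_link/dT_gas = 0.36671
ln(1 - 0.36671) = -0.45683
t = -51.778 / sqrt(2.818) * -0.45683 = 14.091 s

14.091 s


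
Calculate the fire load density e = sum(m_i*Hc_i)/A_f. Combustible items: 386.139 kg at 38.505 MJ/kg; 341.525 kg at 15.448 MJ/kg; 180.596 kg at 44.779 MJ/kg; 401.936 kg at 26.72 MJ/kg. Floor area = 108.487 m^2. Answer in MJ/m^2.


Total energy = 386.139*38.505 + 341.525*15.448 + 180.596*44.779 + 401.936*26.72
= 14868.28 + 5275.878 + 8086.908 + 10739.73
= 38970.80 MJ
e = 38970.80 / 108.487 = 359.22 MJ/m^2

359.22 MJ/m^2


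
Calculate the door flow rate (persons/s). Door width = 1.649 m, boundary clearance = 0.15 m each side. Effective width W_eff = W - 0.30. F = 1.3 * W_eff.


W_eff = 1.649 - 0.30 = 1.349 m
F = 1.3 * 1.349 = 1.7537 persons/s

1.7537 persons/s


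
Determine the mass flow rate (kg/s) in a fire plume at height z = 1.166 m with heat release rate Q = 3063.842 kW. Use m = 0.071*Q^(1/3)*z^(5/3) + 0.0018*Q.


Q^(1/3) = 14.524
z^(5/3) = 1.2917
First term = 0.071 * 14.524 * 1.2917 = 1.3320
Second term = 0.0018 * 3063.842 = 5.5149
m = 6.8469 kg/s

6.8469 kg/s


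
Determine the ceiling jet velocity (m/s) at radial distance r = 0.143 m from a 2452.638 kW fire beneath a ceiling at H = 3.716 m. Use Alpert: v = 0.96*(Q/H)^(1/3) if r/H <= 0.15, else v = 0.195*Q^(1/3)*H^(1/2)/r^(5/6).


r/H = 0.143 / 3.716 = 0.038482
r/H <= 0.15, so v = 0.96*(Q/H)^(1/3)
Q/H = 660.02
(Q/H)^(1/3) = 8.7067
v = 0.96 * 8.7067 = 8.3584 m/s

8.3584 m/s


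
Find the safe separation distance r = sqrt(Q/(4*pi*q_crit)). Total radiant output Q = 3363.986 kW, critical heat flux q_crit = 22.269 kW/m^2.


4*pi*q_crit = 279.84
Q/(4*pi*q_crit) = 12.021
r = sqrt(12.021) = 3.4671 m

3.4671 m


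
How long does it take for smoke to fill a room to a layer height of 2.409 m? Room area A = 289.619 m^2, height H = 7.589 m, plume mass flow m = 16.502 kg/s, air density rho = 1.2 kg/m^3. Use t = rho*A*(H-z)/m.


H - z = 5.18 m
t = 1.2 * 289.619 * 5.18 / 16.502 = 109.09 s

109.09 s


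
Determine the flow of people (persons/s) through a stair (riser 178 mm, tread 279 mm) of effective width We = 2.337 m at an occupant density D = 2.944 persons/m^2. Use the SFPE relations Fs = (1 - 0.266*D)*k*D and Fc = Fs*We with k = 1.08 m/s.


1 - 0.266*D = 1 - 0.266*2.944 = 0.21690
Fs = 0.21690 * 1.08 * 2.944 = 0.68963 persons/(s*m)
Fc = 0.68963 * 2.337 = 1.6117 persons/s

1.6117 persons/s


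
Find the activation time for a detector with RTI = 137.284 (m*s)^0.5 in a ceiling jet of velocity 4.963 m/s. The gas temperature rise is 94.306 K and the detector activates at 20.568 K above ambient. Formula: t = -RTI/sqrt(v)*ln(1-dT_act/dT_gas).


dT_act/dT_gas = 0.21810
ln(1 - 0.21810) = -0.24603
t = -137.284 / sqrt(4.963) * -0.24603 = 15.161 s

15.161 s


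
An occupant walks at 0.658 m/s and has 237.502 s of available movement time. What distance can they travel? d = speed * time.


d = 0.658 * 237.502 = 156.28 m

156.28 m


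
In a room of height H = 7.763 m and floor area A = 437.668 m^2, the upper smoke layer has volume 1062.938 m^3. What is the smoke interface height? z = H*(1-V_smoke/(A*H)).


V/(A*H) = 0.31285
1 - 0.31285 = 0.68715
z = 7.763 * 0.68715 = 5.3344 m

5.3344 m


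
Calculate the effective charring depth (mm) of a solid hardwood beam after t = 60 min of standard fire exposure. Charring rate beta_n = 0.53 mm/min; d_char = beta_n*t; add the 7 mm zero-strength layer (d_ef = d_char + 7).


d_char = 0.53 * 60 = 31.8 mm
d_ef = 31.8 + 1.0*7 = 38.8 mm

38.8 mm


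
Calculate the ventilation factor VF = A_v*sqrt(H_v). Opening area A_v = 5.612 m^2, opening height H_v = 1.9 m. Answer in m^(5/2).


sqrt(H_v) = 1.3784
VF = 5.612 * 1.3784 = 7.7356 m^(5/2)

7.7356 m^(5/2)


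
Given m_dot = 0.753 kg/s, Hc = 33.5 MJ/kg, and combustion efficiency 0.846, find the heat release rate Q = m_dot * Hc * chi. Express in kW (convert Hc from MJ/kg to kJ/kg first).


Hc = 33.5 MJ/kg = 33.5 * 1000 kJ/kg = 33500 kJ/kg
Q = 0.753 kg/s * 33500 kJ/kg * 0.846 = 21340.773 kW

21340.773 kW


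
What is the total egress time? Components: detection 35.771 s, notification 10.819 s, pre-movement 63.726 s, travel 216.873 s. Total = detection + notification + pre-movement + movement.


Total = 35.771 + 10.819 + 63.726 + 216.873 = 327.189 s

327.189 s


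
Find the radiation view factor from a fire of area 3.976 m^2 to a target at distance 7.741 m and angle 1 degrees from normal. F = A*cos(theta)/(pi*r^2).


cos(1 deg) = 0.99985
pi*r^2 = 188.25
F = 3.976 * 0.99985 / 188.25 = 0.021117

0.021117


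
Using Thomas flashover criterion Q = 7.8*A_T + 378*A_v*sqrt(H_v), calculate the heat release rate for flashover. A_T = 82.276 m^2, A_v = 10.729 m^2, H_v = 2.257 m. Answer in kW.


7.8*A_T = 641.75
sqrt(H_v) = 1.5023
378*A_v*sqrt(H_v) = 6092.8
Q = 641.75 + 6092.8 = 6734.6 kW

6734.6 kW


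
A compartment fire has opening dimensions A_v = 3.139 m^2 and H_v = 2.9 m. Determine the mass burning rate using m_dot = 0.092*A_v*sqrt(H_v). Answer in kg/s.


sqrt(H_v) = 1.7029
m_dot = 0.092 * 3.139 * 1.7029 = 0.49179 kg/s

0.49179 kg/s


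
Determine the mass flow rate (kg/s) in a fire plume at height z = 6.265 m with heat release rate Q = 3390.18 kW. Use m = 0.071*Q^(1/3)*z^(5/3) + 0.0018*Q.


Q^(1/3) = 15.022
z^(5/3) = 21.291
First term = 0.071 * 15.022 * 21.291 = 22.709
Second term = 0.0018 * 3390.18 = 6.1023
m = 28.811 kg/s

28.811 kg/s


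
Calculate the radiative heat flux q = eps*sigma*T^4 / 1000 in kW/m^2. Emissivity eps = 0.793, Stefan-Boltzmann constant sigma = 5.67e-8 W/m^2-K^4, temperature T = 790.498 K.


T^4 = 3.9048e+11
q = 0.793 * 5.67e-8 * 3.9048e+11 / 1000 = 17.557 kW/m^2

17.557 kW/m^2


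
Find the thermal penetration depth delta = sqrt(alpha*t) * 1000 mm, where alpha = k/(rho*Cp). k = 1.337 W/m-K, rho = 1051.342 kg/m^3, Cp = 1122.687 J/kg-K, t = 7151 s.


alpha = 1.337 / (1051.342 * 1122.687) = 1.1327e-06 m^2/s
alpha * t = 0.0081002
delta = sqrt(0.0081002) * 1000 = 90.001 mm

90.001 mm


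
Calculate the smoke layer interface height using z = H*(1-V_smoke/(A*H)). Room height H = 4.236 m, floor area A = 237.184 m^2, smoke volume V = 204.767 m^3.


V/(A*H) = 0.20381
1 - 0.20381 = 0.79619
z = 4.236 * 0.79619 = 3.3727 m

3.3727 m


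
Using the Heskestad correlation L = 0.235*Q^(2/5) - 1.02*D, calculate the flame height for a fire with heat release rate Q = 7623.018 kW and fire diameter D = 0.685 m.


Q^(2/5) = 35.715
0.235 * Q^(2/5) = 8.3930
1.02 * D = 0.69870
L = 7.6943 m

7.6943 m


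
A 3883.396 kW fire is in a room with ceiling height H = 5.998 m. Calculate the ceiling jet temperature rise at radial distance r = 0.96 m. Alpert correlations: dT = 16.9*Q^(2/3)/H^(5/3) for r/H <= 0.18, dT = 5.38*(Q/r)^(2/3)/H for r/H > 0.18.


r/H = 0.96 / 5.998 = 0.16005
r/H <= 0.18, so dT = 16.9*Q^(2/3)/H^(5/3)
Q^(2/3) = 247.06
H^(5/3) = 19.801
dT = 16.9 * 247.06 / 19.801 = 210.87 K

210.87 K


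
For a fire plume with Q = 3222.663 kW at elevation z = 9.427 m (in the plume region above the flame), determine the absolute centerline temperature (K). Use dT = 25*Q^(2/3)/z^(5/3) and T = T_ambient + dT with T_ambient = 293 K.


Q^(2/3) = 218.18
z^(5/3) = 42.068
dT = 25 * 218.18 / 42.068 = 129.66 K
T = 293 + 129.66 = 422.66 K

422.66 K


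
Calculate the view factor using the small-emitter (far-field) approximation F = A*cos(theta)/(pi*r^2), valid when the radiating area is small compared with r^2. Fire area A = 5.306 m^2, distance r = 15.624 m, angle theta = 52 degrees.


cos(52 deg) = 0.61566
pi*r^2 = 766.89
F = 5.306 * 0.61566 / 766.89 = 0.0042597

0.0042597


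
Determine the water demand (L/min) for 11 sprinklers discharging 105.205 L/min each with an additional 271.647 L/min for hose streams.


Sprinkler demand = 11 * 105.205 = 1157.255 L/min
Total = 1157.255 + 271.647 = 1428.902 L/min

1428.902 L/min


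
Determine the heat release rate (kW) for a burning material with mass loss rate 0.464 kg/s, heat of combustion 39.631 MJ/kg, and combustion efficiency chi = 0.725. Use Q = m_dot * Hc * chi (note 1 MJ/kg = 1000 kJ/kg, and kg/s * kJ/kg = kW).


Hc = 39.631 MJ/kg = 39.631 * 1000 kJ/kg = 39631 kJ/kg
Q = 0.464 kg/s * 39631 kJ/kg * 0.725 = 13332 kW

13332 kW


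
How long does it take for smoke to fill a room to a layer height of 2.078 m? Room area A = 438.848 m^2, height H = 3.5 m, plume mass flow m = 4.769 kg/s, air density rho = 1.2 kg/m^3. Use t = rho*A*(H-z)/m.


H - z = 1.422 m
t = 1.2 * 438.848 * 1.422 / 4.769 = 157.02 s

157.02 s


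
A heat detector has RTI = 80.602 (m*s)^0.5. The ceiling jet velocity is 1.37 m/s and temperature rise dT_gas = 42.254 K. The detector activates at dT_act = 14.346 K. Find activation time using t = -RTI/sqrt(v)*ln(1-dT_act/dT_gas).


dT_act/dT_gas = 0.33952
ln(1 - 0.33952) = -0.41479
t = -80.602 / sqrt(1.37) * -0.41479 = 28.563 s

28.563 s


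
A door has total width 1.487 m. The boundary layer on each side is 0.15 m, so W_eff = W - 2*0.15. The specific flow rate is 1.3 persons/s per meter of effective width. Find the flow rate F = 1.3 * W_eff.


W_eff = 1.487 - 0.30 = 1.187 m
F = 1.3 * 1.187 = 1.5431 persons/s

1.5431 persons/s


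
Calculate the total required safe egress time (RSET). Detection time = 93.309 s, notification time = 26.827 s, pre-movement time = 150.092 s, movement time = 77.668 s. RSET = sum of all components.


Total = 93.309 + 26.827 + 150.092 + 77.668 = 347.896 s

347.896 s


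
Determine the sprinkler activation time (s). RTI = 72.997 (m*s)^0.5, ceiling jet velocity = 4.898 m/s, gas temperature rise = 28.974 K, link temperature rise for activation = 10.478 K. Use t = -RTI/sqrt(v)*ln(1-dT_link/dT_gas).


dT_link/dT_gas = 0.36163
ln(1 - 0.36163) = -0.44884
t = -72.997 / sqrt(4.898) * -0.44884 = 14.804 s

14.804 s


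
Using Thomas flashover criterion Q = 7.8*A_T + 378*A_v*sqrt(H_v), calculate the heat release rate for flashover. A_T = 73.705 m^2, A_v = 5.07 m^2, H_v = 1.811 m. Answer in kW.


7.8*A_T = 574.899
sqrt(H_v) = 1.3457
378*A_v*sqrt(H_v) = 2579.0
Q = 574.899 + 2579.0 = 3153.9 kW

3153.9 kW


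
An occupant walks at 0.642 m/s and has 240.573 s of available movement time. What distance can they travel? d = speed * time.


d = 0.642 * 240.573 = 154.45 m

154.45 m


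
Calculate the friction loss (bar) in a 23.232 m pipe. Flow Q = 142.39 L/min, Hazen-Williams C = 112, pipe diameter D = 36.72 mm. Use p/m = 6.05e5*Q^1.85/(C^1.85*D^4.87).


Q^1.85 = 9636.9
C^1.85 = 6180.9
D^4.87 = 4.1790e+07
p/m = 0.022572 bar/m
p_total = 0.022572 * 23.232 = 0.52438 bar

0.52438 bar


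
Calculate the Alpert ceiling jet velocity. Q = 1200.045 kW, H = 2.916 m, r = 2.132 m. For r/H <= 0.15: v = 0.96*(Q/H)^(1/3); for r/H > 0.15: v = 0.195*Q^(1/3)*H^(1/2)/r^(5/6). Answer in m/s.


r/H = 2.132 / 2.916 = 0.73114
r/H > 0.15, so v = 0.195*Q^(1/3)*H^(1/2)/r^(5/6)
Q^(1/3) = 10.627
H^(1/2) = 1.7076
r^(5/6) = 1.8793
v = 0.195 * 10.627 * 1.7076 / 1.8793 = 1.8829 m/s

1.8829 m/s


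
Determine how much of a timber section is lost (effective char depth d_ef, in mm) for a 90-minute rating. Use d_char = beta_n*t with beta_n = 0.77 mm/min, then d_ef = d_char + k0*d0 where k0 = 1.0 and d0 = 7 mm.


d_char = 0.77 * 90 = 69.3 mm
d_ef = 69.3 + 1.0*7 = 76.3 mm

76.3 mm


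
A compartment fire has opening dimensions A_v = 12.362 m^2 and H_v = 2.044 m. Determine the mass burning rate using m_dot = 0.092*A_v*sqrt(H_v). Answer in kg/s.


sqrt(H_v) = 1.4297
m_dot = 0.092 * 12.362 * 1.4297 = 1.6260 kg/s

1.6260 kg/s
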